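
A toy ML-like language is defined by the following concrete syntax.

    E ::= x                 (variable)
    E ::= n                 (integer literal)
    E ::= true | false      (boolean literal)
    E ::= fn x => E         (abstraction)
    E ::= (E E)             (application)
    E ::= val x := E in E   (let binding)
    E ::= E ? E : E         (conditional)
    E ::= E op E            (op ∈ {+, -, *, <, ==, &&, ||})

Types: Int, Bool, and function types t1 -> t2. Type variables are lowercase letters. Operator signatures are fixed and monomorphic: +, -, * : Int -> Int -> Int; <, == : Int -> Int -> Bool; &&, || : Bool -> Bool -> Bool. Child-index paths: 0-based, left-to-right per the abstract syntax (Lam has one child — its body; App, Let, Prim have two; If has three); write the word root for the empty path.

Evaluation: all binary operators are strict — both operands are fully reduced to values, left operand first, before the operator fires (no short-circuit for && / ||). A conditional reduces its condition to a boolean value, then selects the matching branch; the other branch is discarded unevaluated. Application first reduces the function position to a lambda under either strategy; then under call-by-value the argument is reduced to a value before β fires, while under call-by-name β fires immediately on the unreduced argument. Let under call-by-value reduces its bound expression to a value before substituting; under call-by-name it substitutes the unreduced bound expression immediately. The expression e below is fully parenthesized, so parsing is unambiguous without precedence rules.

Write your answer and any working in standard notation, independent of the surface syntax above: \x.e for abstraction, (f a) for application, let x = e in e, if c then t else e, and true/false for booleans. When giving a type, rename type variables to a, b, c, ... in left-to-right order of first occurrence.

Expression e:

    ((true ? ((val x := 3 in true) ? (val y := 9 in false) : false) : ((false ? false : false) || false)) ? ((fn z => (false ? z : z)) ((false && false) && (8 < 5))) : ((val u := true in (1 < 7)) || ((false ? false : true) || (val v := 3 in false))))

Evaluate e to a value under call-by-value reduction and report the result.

Answer: true

Working:
step 0: (if (if true then (if (let x = 3 in true) then (let y = 9 in false) else false) else ((if false then false else false) || false)) then ((\z.(if false then z else z)) ((false && false) && (8 < 5))) else ((let u = true in (1 < 7)) || ((if false then false else true) || (let v = 3 in false))))
step 1: [if@0] (if (if (let x = 3 in true) then (let y = 9 in false) else false) then ((\z.(if false then z else z)) ((false && false) && (8 < 5))) else ((let u = true in (1 < 7)) || ((if false then false else true) || (let v = 3 in false))))
step 2: [let@0.0] (if (if true then (let y = 9 in false) else false) then ((\z.(if false then z else z)) ((false && false) && (8 < 5))) else ((let u = true in (1 < 7)) || ((if false then false else true) || (let v = 3 in false))))
step 3: [if@0] (if (let y = 9 in false) then ((\z.(if false then z else z)) ((false && false) && (8 < 5))) else ((let u = true in (1 < 7)) || ((if false then false else true) || (let v = 3 in false))))
step 4: [let@0] (if false then ((\z.(if false then z else z)) ((false && false) && (8 < 5))) else ((let u = true in (1 < 7)) || ((if false then false else true) || (let v = 3 in false))))
step 5: [if@root] ((let u = true in (1 < 7)) || ((if false then false else true) || (let v = 3 in false)))
step 6: [let@0] ((1 < 7) || ((if false then false else true) || (let v = 3 in false)))
step 7: [delta@0] (true || ((if false then false else true) || (let v = 3 in false)))
step 8: [if@1.0] (true || (true || (let v = 3 in false)))
step 9: [let@1.1] (true || (true || false))
step 10: [delta@1] (true || true)
step 11: [delta@root] true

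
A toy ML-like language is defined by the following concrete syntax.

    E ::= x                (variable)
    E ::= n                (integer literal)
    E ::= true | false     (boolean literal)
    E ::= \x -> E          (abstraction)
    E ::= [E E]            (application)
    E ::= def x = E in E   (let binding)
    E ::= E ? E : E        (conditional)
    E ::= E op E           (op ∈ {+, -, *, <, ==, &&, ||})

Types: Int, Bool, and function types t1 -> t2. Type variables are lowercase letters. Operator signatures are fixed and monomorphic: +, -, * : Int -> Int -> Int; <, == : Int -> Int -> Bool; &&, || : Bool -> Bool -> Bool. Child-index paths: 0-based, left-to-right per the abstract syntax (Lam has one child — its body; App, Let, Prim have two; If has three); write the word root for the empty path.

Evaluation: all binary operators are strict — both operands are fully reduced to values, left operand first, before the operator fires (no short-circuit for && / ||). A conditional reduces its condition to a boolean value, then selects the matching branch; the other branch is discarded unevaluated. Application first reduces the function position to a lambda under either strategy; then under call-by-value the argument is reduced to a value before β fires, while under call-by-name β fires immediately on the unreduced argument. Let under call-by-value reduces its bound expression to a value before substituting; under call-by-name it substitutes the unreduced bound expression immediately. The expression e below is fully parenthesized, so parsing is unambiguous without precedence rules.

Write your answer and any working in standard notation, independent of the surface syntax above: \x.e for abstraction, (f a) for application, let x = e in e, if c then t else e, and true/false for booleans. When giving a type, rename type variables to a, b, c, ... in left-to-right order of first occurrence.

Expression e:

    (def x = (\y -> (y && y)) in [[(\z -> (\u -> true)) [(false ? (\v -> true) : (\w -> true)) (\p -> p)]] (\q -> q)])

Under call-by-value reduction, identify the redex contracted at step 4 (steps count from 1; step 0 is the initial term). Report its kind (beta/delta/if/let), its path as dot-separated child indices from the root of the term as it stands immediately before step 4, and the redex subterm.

Trace:
step 0: (let x = (\y.(y && y)) in (((\z.(\u.true)) ((if false then (\v.true) else (\w.true)) (\p.p))) (\q.q)))
step 1: [let@root] (((\z.(\u.true)) ((if false then (\v.true) else (\w.true)) (\p.p))) (\q.q))
step 2: [if@0.1.0] (((\z.(\u.true)) ((\w.true) (\p.p))) (\q.q))
step 3: [beta@0.1] (((\z.(\u.true)) true) (\q.q))
step 4: [beta@0] ((\u.true) (\q.q))

Answer: beta at 0 : ((\z.(\u.true)) true)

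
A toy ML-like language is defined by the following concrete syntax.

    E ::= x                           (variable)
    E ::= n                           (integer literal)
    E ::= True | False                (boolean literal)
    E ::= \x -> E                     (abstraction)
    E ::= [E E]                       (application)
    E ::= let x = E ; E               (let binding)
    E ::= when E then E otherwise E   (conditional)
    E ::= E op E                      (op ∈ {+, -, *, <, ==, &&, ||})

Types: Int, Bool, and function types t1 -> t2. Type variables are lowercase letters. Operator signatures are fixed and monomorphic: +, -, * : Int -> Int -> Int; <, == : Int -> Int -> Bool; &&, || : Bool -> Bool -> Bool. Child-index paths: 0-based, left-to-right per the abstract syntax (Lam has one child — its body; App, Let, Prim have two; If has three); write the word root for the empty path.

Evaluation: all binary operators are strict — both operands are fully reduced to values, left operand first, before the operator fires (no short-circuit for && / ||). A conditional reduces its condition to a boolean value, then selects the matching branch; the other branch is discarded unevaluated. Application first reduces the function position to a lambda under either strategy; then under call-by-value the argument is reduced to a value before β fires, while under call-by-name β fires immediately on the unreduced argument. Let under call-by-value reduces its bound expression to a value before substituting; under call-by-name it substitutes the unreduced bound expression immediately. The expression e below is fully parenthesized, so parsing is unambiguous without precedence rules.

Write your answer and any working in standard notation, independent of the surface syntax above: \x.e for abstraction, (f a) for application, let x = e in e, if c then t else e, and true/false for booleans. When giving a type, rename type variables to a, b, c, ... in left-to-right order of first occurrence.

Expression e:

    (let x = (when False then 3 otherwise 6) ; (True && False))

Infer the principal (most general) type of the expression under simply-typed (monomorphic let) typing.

Answer: Bool

Trace:
  unify Bool ~ Bool
  unify Int ~ Int
let x : Int
  unify Bool ~ Bool
  unify Bool ~ Bool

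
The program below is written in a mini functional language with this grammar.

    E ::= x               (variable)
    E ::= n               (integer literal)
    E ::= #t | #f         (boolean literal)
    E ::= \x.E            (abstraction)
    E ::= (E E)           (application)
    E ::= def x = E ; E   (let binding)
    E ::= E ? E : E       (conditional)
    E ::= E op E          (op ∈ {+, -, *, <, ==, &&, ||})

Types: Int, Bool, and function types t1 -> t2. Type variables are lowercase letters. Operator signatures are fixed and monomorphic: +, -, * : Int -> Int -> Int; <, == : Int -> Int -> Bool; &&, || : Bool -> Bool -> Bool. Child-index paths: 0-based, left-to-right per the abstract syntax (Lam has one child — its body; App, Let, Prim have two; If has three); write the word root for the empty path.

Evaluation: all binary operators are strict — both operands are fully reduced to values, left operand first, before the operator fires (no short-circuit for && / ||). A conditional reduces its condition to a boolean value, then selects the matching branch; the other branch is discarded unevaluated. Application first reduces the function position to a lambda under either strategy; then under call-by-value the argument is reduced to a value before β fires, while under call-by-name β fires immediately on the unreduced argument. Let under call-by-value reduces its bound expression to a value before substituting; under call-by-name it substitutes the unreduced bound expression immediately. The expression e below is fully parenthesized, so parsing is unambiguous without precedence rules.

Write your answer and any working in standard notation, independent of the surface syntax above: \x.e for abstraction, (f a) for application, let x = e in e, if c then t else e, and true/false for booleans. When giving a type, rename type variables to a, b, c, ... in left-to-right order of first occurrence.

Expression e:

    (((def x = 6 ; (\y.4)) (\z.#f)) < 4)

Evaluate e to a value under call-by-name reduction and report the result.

Working:
step 0: (((let x = 6 in (\y.4)) (\z.false)) < 4)
step 1: [let@0.0] (((\y.4) (\z.false)) < 4)
step 2: [beta@0] (4 < 4)
step 3: [delta@root] false

Answer: false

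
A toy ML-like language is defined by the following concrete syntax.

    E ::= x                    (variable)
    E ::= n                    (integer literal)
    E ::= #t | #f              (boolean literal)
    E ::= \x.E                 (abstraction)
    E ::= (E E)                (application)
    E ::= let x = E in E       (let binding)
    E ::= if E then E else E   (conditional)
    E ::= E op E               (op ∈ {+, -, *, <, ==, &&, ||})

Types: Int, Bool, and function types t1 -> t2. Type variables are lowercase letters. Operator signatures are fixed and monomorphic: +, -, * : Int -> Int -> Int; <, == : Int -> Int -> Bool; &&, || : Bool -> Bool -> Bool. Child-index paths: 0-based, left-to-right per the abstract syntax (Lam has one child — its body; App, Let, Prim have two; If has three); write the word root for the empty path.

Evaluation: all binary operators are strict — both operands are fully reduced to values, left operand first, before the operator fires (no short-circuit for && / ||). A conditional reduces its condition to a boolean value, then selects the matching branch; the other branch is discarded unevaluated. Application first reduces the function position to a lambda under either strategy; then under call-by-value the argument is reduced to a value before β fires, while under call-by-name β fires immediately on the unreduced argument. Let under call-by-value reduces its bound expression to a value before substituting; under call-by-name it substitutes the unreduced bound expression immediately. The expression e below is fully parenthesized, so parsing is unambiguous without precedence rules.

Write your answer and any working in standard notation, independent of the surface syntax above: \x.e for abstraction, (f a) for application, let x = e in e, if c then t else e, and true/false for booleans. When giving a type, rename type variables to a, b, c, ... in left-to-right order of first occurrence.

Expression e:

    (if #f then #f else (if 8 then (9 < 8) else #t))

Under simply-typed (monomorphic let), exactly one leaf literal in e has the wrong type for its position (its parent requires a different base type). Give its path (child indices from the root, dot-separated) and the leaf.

Answer: 2.0 : 8

Trace:
  unify Bool ~ Bool
  unify Int ~ Bool
  FAIL: mismatch Int ~ Bool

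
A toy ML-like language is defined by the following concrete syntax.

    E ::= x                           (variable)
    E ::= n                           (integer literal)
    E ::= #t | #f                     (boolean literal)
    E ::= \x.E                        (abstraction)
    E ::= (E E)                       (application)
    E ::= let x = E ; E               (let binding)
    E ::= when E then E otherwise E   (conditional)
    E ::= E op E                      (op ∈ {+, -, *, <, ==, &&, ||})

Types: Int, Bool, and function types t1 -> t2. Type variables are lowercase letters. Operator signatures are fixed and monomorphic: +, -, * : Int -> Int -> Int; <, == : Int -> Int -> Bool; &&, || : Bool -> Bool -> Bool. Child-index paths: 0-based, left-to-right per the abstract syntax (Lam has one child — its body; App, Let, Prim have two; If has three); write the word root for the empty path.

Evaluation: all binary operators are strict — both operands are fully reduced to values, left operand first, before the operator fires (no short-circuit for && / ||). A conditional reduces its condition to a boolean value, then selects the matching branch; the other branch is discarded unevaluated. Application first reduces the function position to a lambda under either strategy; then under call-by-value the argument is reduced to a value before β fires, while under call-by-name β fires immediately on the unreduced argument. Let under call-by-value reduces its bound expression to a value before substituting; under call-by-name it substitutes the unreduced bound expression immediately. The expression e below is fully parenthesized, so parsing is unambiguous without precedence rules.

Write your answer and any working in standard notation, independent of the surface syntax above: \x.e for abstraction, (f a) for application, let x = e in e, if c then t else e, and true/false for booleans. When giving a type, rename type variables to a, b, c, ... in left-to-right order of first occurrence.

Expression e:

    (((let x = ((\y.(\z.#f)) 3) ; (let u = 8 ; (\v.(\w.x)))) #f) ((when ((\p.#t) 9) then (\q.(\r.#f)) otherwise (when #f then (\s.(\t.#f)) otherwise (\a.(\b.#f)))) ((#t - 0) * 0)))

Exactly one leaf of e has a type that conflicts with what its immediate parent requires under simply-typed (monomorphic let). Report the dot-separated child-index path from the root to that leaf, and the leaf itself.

Trace:
\z._ : b -> Bool
\y._ : a -> b -> Bool
  unify a -> b -> Bool ~ Int -> c
  unify a ~ Int
  unify b -> Bool ~ c
_ _ : b -> Bool
let x : b -> Bool
let u : Int
x : b -> Bool
\w._ : e -> b -> Bool
\v._ : d -> e -> b -> Bool
  unify d -> e -> b -> Bool ~ Bool -> f
  unify d ~ Bool
  unify e -> b -> Bool ~ f
_ _ : e -> b -> Bool
\p._ : g -> Bool
  unify g -> Bool ~ Int -> h
  unify g ~ Int
  unify Bool ~ h
_ _ : Bool
  unify Bool ~ Bool
\r._ : j -> Bool
\q._ : i -> j -> Bool
  unify Bool ~ Bool
\t._ : l -> Bool
\s._ : k -> l -> Bool
\b._ : n -> Bool
\a._ : m -> n -> Bool
  unify k -> l -> Bool ~ m -> n -> Bool
  unify k ~ m
  unify l -> Bool ~ n -> Bool
  unify l ~ n
  unify Bool ~ Bool
  unify i -> j -> Bool ~ m -> n -> Bool
  unify i ~ m
  unify j -> Bool ~ n -> Bool
  unify j ~ n
  unify Bool ~ Bool
  unify Bool ~ Int
  FAIL: mismatch Bool ~ Int

Answer: 1.1.0.0 : true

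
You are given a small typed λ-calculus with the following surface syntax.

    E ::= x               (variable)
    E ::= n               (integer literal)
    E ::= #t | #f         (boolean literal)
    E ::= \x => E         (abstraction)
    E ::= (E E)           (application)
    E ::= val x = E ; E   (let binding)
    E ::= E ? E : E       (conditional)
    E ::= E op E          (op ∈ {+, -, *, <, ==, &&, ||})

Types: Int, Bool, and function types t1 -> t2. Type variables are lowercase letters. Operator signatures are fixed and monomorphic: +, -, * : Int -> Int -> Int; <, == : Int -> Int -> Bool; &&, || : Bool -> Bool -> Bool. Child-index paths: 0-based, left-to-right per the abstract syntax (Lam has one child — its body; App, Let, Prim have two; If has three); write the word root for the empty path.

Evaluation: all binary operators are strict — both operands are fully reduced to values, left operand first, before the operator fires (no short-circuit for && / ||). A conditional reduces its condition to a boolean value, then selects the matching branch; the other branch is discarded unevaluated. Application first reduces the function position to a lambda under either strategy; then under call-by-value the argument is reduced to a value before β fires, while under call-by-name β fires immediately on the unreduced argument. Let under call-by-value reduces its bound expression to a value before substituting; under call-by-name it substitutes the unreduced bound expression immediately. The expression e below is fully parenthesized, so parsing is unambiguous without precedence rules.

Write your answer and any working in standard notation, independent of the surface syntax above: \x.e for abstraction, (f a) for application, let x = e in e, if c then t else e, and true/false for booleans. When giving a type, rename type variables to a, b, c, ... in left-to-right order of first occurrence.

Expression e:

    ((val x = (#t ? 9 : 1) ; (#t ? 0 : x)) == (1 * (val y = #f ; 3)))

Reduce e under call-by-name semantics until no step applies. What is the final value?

Answer: false

Derivation:
step 0: ((let x = (if true then 9 else 1) in (if true then 0 else x)) == (1 * (let y = false in 3)))
step 1: [let@0] ((if true then 0 else (if true then 9 else 1)) == (1 * (let y = false in 3)))
step 2: [if@0] (0 == (1 * (let y = false in 3)))
step 3: [let@1.1] (0 == (1 * 3))
step 4: [delta@1] (0 == 3)
step 5: [delta@root] false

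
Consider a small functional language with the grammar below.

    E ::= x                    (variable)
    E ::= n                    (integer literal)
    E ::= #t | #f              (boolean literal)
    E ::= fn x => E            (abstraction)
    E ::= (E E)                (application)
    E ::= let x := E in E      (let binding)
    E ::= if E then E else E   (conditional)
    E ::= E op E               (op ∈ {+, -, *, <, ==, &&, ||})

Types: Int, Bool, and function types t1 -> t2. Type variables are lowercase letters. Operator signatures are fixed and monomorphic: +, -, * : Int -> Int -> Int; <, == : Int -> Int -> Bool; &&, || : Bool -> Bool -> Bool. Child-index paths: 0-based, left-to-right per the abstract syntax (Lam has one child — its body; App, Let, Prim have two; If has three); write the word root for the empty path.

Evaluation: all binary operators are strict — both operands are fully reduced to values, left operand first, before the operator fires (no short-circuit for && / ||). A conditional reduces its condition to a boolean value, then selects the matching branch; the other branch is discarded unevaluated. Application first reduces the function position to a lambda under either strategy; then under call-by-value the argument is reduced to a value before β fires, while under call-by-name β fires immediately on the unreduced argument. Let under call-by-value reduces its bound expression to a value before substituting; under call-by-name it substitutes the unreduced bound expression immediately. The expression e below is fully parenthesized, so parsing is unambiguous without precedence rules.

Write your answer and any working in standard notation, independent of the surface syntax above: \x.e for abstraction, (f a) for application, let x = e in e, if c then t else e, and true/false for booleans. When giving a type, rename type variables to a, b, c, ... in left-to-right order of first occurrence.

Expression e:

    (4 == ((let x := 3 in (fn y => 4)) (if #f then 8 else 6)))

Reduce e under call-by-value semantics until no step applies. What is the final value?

Answer: true

Derivation:
step 0: (4 == ((let x = 3 in (\y.4)) (if false then 8 else 6)))
step 1: [let@1.0] (4 == ((\y.4) (if false then 8 else 6)))
step 2: [if@1.1] (4 == ((\y.4) 6))
step 3: [beta@1] (4 == 4)
step 4: [delta@root] true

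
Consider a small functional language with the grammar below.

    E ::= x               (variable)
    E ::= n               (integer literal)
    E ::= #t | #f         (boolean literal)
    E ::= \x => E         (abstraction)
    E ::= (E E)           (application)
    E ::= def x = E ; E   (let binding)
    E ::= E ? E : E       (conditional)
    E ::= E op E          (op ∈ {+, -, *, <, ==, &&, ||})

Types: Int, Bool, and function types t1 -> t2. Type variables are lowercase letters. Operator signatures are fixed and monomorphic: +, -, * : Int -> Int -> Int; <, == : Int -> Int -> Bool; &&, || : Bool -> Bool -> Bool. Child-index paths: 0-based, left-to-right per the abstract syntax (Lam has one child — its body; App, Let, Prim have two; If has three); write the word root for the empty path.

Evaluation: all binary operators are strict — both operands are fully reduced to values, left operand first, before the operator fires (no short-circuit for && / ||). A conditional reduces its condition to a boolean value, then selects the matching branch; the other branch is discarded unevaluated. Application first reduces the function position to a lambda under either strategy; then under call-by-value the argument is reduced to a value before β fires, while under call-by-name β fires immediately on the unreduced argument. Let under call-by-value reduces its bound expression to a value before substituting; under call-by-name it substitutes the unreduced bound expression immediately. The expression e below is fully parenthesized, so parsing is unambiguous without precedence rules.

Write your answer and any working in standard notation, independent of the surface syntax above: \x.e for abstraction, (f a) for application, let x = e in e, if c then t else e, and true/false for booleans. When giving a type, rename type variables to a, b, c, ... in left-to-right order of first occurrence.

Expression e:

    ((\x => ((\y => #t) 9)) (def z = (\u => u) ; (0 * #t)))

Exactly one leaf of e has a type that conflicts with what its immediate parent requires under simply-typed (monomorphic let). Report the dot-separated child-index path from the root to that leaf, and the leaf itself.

Trace:
\y._ : b -> Bool
  unify b -> Bool ~ Int -> c
  unify b ~ Int
  unify Bool ~ c
_ _ : Bool
\x._ : a -> Bool
u : d
\u._ : d -> d
let z : d -> d
  unify Int ~ Int
  unify Bool ~ Int
  FAIL: mismatch Bool ~ Int

Answer: 1.1.1 : true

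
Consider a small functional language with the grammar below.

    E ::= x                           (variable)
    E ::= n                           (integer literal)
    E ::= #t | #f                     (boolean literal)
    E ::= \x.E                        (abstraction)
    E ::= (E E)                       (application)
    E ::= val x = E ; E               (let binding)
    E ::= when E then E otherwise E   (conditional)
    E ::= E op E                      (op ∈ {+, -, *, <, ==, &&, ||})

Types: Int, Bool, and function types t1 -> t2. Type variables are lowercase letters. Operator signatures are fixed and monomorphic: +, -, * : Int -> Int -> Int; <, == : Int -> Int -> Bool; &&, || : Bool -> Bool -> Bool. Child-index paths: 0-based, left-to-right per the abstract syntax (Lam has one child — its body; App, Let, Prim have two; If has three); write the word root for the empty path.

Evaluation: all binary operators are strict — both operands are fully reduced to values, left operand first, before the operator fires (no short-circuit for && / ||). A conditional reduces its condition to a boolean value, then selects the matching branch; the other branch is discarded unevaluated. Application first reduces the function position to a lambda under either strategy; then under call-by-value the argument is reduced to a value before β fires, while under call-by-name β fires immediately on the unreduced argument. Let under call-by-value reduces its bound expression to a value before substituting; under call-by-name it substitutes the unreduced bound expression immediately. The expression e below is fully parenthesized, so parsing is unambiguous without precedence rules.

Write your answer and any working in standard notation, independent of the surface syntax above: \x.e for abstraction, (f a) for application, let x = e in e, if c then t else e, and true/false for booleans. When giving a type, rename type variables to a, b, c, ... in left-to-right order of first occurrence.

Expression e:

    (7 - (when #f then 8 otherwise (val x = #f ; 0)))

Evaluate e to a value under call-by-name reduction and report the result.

Answer: 7

Working:
step 0: (7 - (if false then 8 else (let x = false in 0)))
step 1: [if@1] (7 - (let x = false in 0))
step 2: [let@1] (7 - 0)
step 3: [delta@root] 7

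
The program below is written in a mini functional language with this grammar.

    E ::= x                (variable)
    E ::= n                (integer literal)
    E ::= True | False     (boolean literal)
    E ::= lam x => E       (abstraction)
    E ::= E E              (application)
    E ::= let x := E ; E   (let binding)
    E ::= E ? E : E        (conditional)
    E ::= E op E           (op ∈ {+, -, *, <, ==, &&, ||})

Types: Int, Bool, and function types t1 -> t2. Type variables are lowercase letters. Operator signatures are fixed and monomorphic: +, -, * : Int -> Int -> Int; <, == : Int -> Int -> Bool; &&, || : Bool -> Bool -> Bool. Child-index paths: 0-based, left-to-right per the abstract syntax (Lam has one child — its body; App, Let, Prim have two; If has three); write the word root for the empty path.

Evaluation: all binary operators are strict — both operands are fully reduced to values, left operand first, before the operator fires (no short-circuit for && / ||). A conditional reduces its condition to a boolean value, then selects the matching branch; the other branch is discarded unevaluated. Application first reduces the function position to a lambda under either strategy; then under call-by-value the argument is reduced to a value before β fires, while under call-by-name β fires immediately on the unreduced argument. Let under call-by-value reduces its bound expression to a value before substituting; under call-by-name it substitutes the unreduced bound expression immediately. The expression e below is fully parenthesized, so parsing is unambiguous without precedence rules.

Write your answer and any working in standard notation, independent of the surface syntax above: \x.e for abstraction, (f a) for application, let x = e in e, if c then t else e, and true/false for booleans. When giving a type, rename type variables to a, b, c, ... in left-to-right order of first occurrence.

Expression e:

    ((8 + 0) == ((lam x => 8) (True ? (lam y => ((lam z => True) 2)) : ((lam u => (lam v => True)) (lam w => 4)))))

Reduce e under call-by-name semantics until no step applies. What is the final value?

Answer: true

Trace:
step 0: ((8 + 0) == ((\x.8) (if true then (\y.((\z.true) 2)) else ((\u.(\v.true)) (\w.4)))))
step 1: [delta@0] (8 == ((\x.8) (if true then (\y.((\z.true) 2)) else ((\u.(\v.true)) (\w.4)))))
step 2: [beta@1] (8 == 8)
step 3: [delta@root] true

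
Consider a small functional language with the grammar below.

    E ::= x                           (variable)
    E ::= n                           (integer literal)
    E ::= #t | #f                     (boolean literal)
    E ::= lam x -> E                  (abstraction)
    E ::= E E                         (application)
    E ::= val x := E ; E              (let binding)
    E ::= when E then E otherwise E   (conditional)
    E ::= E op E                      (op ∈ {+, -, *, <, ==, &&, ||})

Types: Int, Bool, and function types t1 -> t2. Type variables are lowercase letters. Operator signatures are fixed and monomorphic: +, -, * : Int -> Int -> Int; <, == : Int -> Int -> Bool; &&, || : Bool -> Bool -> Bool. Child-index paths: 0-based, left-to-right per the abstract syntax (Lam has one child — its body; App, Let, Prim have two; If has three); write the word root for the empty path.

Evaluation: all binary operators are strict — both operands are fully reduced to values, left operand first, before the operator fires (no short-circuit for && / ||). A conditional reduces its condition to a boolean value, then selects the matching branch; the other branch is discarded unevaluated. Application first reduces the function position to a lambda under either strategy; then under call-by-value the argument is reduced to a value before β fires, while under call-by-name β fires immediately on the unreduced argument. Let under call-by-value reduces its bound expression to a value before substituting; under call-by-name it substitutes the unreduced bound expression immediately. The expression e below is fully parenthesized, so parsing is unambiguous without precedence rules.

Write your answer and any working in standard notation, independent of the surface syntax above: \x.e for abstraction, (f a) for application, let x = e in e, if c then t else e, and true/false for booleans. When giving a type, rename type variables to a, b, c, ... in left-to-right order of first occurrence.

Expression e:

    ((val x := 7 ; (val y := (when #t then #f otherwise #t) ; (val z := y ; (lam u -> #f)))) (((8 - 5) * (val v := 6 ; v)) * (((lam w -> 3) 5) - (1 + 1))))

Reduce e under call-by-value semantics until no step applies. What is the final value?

Answer: false

Derivation:
step 0: ((let x = 7 in (let y = (if true then false else true) in (let z = y in (\u.false)))) (((8 - 5) * (let v = 6 in v)) * (((\w.3) 5) - (1 + 1))))
step 1: [let@0] ((let y = (if true then false else true) in (let z = y in (\u.false))) (((8 - 5) * (let v = 6 in v)) * (((\w.3) 5) - (1 + 1))))
step 2: [if@0.0] ((let y = false in (let z = y in (\u.false))) (((8 - 5) * (let v = 6 in v)) * (((\w.3) 5) - (1 + 1))))
step 3: [let@0] ((let z = false in (\u.false)) (((8 - 5) * (let v = 6 in v)) * (((\w.3) 5) - (1 + 1))))
step 4: [let@0] ((\u.false) (((8 - 5) * (let v = 6 in v)) * (((\w.3) 5) - (1 + 1))))
step 5: [delta@1.0.0] ((\u.false) ((3 * (let v = 6 in v)) * (((\w.3) 5) - (1 + 1))))
step 6: [let@1.0.1] ((\u.false) ((3 * 6) * (((\w.3) 5) - (1 + 1))))
step 7: [delta@1.0] ((\u.false) (18 * (((\w.3) 5) - (1 + 1))))
step 8: [beta@1.1.0] ((\u.false) (18 * (3 - (1 + 1))))
step 9: [delta@1.1.1] ((\u.false) (18 * (3 - 2)))
step 10: [delta@1.1] ((\u.false) (18 * 1))
step 11: [delta@1] ((\u.false) 18)
step 12: [beta@root] false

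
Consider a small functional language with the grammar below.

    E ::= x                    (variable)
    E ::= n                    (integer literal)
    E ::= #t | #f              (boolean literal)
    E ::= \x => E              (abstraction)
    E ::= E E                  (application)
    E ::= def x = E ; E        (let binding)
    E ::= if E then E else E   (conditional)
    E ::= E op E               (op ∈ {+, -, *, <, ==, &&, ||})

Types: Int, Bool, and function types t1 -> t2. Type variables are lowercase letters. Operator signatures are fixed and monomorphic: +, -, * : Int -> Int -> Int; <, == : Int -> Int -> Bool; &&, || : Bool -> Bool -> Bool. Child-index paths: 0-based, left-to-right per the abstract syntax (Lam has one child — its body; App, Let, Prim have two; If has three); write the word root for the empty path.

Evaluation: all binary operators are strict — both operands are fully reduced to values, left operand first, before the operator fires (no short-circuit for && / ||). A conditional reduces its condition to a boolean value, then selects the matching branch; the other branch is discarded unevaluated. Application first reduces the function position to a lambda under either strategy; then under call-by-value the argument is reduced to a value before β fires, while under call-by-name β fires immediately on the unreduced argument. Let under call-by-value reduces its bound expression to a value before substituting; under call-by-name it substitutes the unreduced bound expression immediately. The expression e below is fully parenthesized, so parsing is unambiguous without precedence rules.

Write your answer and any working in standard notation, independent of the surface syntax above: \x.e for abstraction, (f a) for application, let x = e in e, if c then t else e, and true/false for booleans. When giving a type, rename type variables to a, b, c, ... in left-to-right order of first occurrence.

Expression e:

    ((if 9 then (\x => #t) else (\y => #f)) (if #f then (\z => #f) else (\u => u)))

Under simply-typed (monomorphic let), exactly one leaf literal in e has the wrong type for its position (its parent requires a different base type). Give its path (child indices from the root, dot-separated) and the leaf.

Answer: 0.0 : 9

Working:
  unify Int ~ Bool
  FAIL: mismatch Int ~ Bool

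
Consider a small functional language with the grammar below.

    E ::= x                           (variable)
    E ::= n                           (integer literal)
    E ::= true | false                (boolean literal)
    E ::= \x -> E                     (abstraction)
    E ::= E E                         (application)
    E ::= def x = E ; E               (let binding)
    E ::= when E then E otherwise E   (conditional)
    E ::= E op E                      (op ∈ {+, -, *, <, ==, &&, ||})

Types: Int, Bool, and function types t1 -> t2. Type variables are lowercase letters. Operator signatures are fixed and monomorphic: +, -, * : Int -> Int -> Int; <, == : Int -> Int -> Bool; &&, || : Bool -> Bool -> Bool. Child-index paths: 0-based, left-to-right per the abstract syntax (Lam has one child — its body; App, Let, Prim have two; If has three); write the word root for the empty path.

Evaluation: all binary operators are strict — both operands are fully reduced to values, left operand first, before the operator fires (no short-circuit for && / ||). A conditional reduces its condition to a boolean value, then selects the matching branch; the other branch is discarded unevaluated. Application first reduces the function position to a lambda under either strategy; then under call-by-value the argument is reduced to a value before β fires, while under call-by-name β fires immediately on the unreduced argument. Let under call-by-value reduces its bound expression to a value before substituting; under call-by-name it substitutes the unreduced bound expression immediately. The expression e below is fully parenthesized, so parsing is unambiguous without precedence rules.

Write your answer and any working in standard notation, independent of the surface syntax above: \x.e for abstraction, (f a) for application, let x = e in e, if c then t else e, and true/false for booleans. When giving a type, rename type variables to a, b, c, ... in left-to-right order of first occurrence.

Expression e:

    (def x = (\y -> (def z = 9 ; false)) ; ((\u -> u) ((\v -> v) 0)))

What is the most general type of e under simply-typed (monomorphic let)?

Trace:
let z : Int
\y._ : a -> Bool
let x : a -> Bool
u : b
\u._ : b -> b
v : c
\v._ : c -> c
  unify c -> c ~ Int -> d
  unify c ~ Int
  unify Int ~ d
_ _ : Int
  unify b -> b ~ Int -> e
  unify b ~ Int
  unify Int ~ e
_ _ : Int

Answer: Int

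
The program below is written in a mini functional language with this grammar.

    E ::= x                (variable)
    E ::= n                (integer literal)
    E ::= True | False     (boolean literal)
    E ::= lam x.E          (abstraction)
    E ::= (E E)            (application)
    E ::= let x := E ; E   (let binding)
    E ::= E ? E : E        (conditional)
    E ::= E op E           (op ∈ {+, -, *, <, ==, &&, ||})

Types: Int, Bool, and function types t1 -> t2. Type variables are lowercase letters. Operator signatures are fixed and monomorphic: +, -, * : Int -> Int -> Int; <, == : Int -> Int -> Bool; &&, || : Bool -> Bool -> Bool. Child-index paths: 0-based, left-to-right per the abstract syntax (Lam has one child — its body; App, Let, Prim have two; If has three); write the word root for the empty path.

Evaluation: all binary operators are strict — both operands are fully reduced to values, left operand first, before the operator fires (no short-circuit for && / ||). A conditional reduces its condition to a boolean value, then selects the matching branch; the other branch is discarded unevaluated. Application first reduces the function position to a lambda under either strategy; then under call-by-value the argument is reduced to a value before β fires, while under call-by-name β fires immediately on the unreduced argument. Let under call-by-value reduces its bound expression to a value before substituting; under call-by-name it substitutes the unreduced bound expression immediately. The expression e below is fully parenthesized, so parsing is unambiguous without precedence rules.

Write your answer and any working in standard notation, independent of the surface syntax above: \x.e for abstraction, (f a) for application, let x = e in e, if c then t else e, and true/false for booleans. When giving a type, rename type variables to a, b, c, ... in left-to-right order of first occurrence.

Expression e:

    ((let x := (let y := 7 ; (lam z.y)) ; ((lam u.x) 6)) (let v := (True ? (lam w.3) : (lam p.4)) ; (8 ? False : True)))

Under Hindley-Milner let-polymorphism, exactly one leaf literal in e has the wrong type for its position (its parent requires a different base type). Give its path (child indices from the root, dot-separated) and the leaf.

Trace:
let y : Int
y : Int
\z._ : a -> Int
let x : forall. a -> Int
x : c -> Int
\u._ : b -> c -> Int
  unify b -> c -> Int ~ Int -> d
  unify b ~ Int
  unify c -> Int ~ d
_ _ : c -> Int
  unify Bool ~ Bool
\w._ : e -> Int
\p._ : f -> Int
  unify e -> Int ~ f -> Int
  unify e ~ f
  unify Int ~ Int
let v : forall. f -> Int
  unify Int ~ Bool
  FAIL: mismatch Int ~ Bool

Answer: 1.1.0 : 8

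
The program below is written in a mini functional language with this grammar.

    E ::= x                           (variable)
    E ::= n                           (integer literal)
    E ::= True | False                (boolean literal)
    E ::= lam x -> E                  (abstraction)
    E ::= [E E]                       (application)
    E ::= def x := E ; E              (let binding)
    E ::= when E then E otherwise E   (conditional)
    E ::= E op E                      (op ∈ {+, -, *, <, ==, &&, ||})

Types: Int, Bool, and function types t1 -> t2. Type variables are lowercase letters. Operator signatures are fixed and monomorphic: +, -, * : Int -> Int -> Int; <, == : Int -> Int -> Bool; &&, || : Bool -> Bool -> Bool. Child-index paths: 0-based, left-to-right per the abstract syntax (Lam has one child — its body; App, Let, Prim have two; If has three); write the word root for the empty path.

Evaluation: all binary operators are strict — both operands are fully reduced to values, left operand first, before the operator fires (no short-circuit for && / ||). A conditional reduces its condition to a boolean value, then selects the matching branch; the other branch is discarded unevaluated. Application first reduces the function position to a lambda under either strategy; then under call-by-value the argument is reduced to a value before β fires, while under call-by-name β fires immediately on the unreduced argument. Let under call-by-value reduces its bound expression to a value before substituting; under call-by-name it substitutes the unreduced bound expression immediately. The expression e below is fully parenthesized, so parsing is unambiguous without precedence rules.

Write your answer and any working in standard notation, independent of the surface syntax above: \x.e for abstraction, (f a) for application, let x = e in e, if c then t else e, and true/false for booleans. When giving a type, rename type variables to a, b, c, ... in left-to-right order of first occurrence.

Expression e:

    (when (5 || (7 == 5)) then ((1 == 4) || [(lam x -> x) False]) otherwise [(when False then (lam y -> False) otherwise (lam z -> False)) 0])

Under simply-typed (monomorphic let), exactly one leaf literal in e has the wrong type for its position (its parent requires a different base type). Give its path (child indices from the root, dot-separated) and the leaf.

Answer: 0.0 : 5

Working:
  unify Int ~ Bool
  FAIL: mismatch Int ~ Bool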